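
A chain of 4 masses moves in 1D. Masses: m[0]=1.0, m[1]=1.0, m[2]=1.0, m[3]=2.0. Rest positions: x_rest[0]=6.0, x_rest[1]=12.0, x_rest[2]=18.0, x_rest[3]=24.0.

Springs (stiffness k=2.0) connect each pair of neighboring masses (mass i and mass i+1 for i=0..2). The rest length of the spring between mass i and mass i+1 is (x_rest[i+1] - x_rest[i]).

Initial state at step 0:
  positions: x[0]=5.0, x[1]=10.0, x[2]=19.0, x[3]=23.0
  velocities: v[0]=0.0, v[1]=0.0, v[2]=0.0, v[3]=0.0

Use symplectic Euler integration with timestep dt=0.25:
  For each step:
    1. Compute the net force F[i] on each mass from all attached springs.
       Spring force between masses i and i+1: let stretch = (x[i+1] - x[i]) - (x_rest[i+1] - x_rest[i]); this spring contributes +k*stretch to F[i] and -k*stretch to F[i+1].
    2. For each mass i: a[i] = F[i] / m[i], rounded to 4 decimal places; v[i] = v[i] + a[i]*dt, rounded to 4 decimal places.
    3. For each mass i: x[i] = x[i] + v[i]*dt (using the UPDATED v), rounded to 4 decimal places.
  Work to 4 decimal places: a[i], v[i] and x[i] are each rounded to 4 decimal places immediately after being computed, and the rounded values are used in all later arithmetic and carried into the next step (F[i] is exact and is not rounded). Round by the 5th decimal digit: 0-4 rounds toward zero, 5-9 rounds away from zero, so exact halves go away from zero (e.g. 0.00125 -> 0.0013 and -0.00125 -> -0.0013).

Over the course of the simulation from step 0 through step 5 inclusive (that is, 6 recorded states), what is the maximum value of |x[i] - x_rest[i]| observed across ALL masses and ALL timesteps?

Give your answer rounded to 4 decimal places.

Answer: 2.4254

Derivation:
Step 0: x=[5.0000 10.0000 19.0000 23.0000] v=[0.0000 0.0000 0.0000 0.0000]
Step 1: x=[4.8750 10.5000 18.3750 23.1250] v=[-0.5000 2.0000 -2.5000 0.5000]
Step 2: x=[4.7031 11.2813 17.3594 23.3281] v=[-0.6875 3.1250 -4.0625 0.8125]
Step 3: x=[4.6035 12.0001 16.3301 23.5332] v=[-0.3984 2.8750 -4.1172 0.8203]
Step 4: x=[4.6785 12.3355 15.6599 23.6631] v=[0.2999 1.3417 -2.6807 0.5195]
Step 5: x=[4.9606 12.1294 15.5746 23.6678] v=[1.1284 -0.8246 -0.3413 0.0187]
Max displacement = 2.4254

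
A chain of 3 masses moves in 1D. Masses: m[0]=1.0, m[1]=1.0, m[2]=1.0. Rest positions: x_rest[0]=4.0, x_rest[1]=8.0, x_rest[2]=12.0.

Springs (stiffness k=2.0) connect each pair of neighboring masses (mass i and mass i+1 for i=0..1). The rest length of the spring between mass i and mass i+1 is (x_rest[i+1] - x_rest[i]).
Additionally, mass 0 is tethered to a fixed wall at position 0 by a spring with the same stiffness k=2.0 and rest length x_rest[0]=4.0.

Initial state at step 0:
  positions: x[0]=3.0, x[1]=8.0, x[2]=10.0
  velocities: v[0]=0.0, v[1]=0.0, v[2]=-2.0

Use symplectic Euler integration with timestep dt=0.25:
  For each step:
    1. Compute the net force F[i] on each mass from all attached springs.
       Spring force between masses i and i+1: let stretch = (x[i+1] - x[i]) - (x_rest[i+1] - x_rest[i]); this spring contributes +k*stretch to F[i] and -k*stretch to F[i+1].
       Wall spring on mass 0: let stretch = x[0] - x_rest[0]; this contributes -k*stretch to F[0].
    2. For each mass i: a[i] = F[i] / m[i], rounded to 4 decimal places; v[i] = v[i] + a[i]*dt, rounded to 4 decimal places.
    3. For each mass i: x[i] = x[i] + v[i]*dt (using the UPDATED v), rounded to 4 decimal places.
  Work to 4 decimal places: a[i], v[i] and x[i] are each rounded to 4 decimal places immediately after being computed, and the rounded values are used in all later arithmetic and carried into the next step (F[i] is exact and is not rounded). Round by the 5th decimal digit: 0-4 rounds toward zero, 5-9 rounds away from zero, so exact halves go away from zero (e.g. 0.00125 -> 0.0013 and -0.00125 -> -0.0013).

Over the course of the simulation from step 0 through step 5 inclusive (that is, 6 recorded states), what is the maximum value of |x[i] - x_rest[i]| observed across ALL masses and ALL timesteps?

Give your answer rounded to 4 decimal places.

Step 0: x=[3.0000 8.0000 10.0000] v=[0.0000 0.0000 -2.0000]
Step 1: x=[3.2500 7.6250 9.7500] v=[1.0000 -1.5000 -1.0000]
Step 2: x=[3.6406 6.9688 9.7344] v=[1.5625 -2.6250 -0.0625]
Step 3: x=[3.9922 6.2422 9.8731] v=[1.4063 -2.9063 0.5547]
Step 4: x=[4.1260 5.6882 10.0579] v=[0.5352 -2.2159 0.7393]
Step 5: x=[3.9393 5.4852 10.1965] v=[-0.7467 -0.8122 0.5545]
Max displacement = 2.5148

Answer: 2.5148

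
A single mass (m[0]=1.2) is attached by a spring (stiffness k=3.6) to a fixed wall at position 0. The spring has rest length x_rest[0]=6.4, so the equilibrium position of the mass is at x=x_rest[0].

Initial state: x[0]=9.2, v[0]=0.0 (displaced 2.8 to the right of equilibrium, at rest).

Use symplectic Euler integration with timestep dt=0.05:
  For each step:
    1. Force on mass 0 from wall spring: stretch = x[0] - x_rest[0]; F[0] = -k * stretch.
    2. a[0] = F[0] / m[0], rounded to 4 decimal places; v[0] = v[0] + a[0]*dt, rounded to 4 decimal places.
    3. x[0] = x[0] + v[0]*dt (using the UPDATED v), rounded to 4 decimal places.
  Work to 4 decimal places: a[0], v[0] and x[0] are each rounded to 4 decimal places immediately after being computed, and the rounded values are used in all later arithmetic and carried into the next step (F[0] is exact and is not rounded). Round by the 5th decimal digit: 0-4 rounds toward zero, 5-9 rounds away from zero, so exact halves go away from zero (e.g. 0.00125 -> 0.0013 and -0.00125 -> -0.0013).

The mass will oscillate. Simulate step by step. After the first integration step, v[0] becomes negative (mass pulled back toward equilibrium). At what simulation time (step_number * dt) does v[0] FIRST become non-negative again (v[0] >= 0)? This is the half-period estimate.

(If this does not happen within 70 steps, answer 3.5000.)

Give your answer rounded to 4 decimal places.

Step 0: x=[9.2000] v=[0.0000]
Step 1: x=[9.1790] v=[-0.4200]
Step 2: x=[9.1372] v=[-0.8369]
Step 3: x=[9.0748] v=[-1.2475]
Step 4: x=[8.9924] v=[-1.6487]
Step 5: x=[8.8905] v=[-2.0376]
Step 6: x=[8.7699] v=[-2.4112]
Step 7: x=[8.6316] v=[-2.7667]
Step 8: x=[8.4765] v=[-3.1014]
Step 9: x=[8.3059] v=[-3.4129]
Step 10: x=[8.1210] v=[-3.6988]
Step 11: x=[7.9232] v=[-3.9570]
Step 12: x=[7.7139] v=[-4.1855]
Step 13: x=[7.4948] v=[-4.3826]
Step 14: x=[7.2675] v=[-4.5468]
Step 15: x=[7.0337] v=[-4.6769]
Step 16: x=[6.7951] v=[-4.7720]
Step 17: x=[6.5535] v=[-4.8313]
Step 18: x=[6.3108] v=[-4.8543]
Step 19: x=[6.0688] v=[-4.8409]
Step 20: x=[5.8292] v=[-4.7912]
Step 21: x=[5.5939] v=[-4.7056]
Step 22: x=[5.3647] v=[-4.5847]
Step 23: x=[5.1432] v=[-4.4294]
Step 24: x=[4.9312] v=[-4.2409]
Step 25: x=[4.7302] v=[-4.0206]
Step 26: x=[4.5417] v=[-3.7701]
Step 27: x=[4.3671] v=[-3.4914]
Step 28: x=[4.2078] v=[-3.1865]
Step 29: x=[4.0649] v=[-2.8577]
Step 30: x=[3.9395] v=[-2.5074]
Step 31: x=[3.8326] v=[-2.1383]
Step 32: x=[3.7449] v=[-1.7532]
Step 33: x=[3.6772] v=[-1.3549]
Step 34: x=[3.6299] v=[-0.9465]
Step 35: x=[3.6034] v=[-0.5310]
Step 36: x=[3.5978] v=[-0.1115]
Step 37: x=[3.6132] v=[0.3088]
First v>=0 after going negative at step 37, time=1.8500

Answer: 1.8500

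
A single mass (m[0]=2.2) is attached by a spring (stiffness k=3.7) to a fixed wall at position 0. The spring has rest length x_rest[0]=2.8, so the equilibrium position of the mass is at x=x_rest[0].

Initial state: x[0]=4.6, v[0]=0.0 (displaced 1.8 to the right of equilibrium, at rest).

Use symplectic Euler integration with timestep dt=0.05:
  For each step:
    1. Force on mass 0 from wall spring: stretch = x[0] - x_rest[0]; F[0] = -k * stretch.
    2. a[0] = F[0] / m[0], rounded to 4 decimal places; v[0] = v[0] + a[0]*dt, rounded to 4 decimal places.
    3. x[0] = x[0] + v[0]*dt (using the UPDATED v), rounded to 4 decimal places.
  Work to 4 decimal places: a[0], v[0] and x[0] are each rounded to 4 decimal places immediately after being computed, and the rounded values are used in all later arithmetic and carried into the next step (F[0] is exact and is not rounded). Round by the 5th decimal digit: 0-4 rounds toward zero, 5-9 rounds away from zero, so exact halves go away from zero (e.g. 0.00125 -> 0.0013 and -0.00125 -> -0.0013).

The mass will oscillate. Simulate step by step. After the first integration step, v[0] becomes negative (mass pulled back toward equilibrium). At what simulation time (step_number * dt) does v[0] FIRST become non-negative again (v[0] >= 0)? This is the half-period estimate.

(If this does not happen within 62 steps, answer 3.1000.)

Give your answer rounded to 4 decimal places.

Answer: 2.4500

Derivation:
Step 0: x=[4.6000] v=[0.0000]
Step 1: x=[4.5924] v=[-0.1514]
Step 2: x=[4.5773] v=[-0.3021]
Step 3: x=[4.5547] v=[-0.4516]
Step 4: x=[4.5247] v=[-0.5992]
Step 5: x=[4.4875] v=[-0.7442]
Step 6: x=[4.4432] v=[-0.8861]
Step 7: x=[4.3920] v=[-1.0243]
Step 8: x=[4.3341] v=[-1.1582]
Step 9: x=[4.2697] v=[-1.2872]
Step 10: x=[4.1992] v=[-1.4108]
Step 11: x=[4.1228] v=[-1.5285]
Step 12: x=[4.0408] v=[-1.6397]
Step 13: x=[3.9536] v=[-1.7440]
Step 14: x=[3.8616] v=[-1.8410]
Step 15: x=[3.7651] v=[-1.9303]
Step 16: x=[3.6645] v=[-2.0115]
Step 17: x=[3.5603] v=[-2.0842]
Step 18: x=[3.4529] v=[-2.1481]
Step 19: x=[3.3428] v=[-2.2030]
Step 20: x=[3.2304] v=[-2.2486]
Step 21: x=[3.1162] v=[-2.2848]
Step 22: x=[3.0006] v=[-2.3114]
Step 23: x=[2.8842] v=[-2.3283]
Step 24: x=[2.7674] v=[-2.3354]
Step 25: x=[2.6508] v=[-2.3327]
Step 26: x=[2.5348] v=[-2.3202]
Step 27: x=[2.4199] v=[-2.2979]
Step 28: x=[2.3066] v=[-2.2659]
Step 29: x=[2.1954] v=[-2.2244]
Step 30: x=[2.0867] v=[-2.1736]
Step 31: x=[1.9810] v=[-2.1136]
Step 32: x=[1.8788] v=[-2.0447]
Step 33: x=[1.7804] v=[-1.9672]
Step 34: x=[1.6863] v=[-1.8815]
Step 35: x=[1.5969] v=[-1.7879]
Step 36: x=[1.5126] v=[-1.6867]
Step 37: x=[1.4337] v=[-1.5784]
Step 38: x=[1.3605] v=[-1.4635]
Step 39: x=[1.2934] v=[-1.3425]
Step 40: x=[1.2326] v=[-1.2158]
Step 41: x=[1.1784] v=[-1.0840]
Step 42: x=[1.1310] v=[-0.9476]
Step 43: x=[1.0906] v=[-0.8073]
Step 44: x=[1.0574] v=[-0.6636]
Step 45: x=[1.0315] v=[-0.5171]
Step 46: x=[1.0131] v=[-0.3684]
Step 47: x=[1.0022] v=[-0.2181]
Step 48: x=[0.9989] v=[-0.0669]
Step 49: x=[1.0031] v=[0.0846]
First v>=0 after going negative at step 49, time=2.4500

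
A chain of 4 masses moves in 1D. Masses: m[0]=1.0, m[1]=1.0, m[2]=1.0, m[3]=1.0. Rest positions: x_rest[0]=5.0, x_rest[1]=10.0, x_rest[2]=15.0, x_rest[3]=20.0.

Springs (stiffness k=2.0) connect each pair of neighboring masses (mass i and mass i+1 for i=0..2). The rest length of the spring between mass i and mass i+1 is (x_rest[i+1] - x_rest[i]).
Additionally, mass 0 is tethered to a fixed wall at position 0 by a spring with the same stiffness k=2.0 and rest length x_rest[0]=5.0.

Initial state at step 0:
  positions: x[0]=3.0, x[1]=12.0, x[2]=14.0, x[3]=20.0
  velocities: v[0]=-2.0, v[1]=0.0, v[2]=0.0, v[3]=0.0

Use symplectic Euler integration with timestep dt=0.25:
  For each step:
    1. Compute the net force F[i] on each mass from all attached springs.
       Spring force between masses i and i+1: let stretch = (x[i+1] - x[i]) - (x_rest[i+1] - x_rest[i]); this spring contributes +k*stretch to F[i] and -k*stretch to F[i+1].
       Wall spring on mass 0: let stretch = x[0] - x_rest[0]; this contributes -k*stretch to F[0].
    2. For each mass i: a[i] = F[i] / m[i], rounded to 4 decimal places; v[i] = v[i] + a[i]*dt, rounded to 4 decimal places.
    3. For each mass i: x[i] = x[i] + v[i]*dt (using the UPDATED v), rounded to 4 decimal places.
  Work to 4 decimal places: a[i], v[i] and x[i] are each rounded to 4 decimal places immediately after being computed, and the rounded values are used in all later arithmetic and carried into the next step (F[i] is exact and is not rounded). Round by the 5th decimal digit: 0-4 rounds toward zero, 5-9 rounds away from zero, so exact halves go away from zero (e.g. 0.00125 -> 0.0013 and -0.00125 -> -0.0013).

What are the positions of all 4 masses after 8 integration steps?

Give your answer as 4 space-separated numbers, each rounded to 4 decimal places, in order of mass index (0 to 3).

Step 0: x=[3.0000 12.0000 14.0000 20.0000] v=[-2.0000 0.0000 0.0000 0.0000]
Step 1: x=[3.2500 11.1250 14.5000 19.8750] v=[1.0000 -3.5000 2.0000 -0.5000]
Step 2: x=[4.0781 9.6875 15.2500 19.7031] v=[3.3125 -5.7500 3.0000 -0.6875]
Step 3: x=[5.0977 8.2441 15.8613 19.5996] v=[4.0782 -5.7735 2.4453 -0.4141]
Step 4: x=[5.8734 7.3596 15.9878 19.6538] v=[3.1026 -3.5381 0.5059 0.2168]
Step 5: x=[6.1007 7.3678 15.4940 19.8748] v=[0.9090 0.0329 -1.9752 0.8838]
Step 6: x=[5.7238 8.2334 14.5320 20.1732] v=[-1.5078 3.4625 -3.8479 1.1934]
Step 7: x=[4.9451 9.5727 13.4879 20.3914] v=[-3.1149 5.3570 -4.1766 0.8728]
Step 8: x=[4.1267 10.8229 12.8173 20.3717] v=[-3.2737 5.0008 -2.6825 -0.0790]

Answer: 4.1267 10.8229 12.8173 20.3717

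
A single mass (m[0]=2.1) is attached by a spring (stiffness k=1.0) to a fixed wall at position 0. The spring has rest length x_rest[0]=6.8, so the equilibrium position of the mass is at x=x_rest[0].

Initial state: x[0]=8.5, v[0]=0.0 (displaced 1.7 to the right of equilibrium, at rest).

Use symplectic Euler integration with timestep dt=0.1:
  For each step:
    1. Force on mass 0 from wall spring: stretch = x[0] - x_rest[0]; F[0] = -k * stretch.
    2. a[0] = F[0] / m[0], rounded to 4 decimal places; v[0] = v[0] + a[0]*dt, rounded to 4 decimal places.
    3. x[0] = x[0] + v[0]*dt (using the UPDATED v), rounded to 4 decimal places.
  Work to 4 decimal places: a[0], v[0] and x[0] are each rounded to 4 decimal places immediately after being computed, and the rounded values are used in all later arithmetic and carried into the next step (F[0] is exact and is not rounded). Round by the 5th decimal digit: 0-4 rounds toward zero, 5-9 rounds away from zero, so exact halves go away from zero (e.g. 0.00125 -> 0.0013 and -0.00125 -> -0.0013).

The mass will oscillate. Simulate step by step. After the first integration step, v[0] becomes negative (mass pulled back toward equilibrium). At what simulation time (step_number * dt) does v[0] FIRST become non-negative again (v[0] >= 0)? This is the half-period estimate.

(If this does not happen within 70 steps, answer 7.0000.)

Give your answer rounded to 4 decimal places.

Answer: 4.6000

Derivation:
Step 0: x=[8.5000] v=[0.0000]
Step 1: x=[8.4919] v=[-0.0810]
Step 2: x=[8.4757] v=[-0.1616]
Step 3: x=[8.4516] v=[-0.2414]
Step 4: x=[8.4196] v=[-0.3201]
Step 5: x=[8.3799] v=[-0.3972]
Step 6: x=[8.3327] v=[-0.4724]
Step 7: x=[8.2782] v=[-0.5454]
Step 8: x=[8.2166] v=[-0.6158]
Step 9: x=[8.1483] v=[-0.6833]
Step 10: x=[8.0736] v=[-0.7475]
Step 11: x=[7.9928] v=[-0.8082]
Step 12: x=[7.9063] v=[-0.8650]
Step 13: x=[7.8145] v=[-0.9177]
Step 14: x=[7.7179] v=[-0.9660]
Step 15: x=[7.6169] v=[-1.0097]
Step 16: x=[7.5120] v=[-1.0486]
Step 17: x=[7.4038] v=[-1.0825]
Step 18: x=[7.2927] v=[-1.1113]
Step 19: x=[7.1792] v=[-1.1348]
Step 20: x=[7.0639] v=[-1.1529]
Step 21: x=[6.9474] v=[-1.1655]
Step 22: x=[6.8302] v=[-1.1725]
Step 23: x=[6.7128] v=[-1.1739]
Step 24: x=[6.5958] v=[-1.1698]
Step 25: x=[6.4798] v=[-1.1601]
Step 26: x=[6.3653] v=[-1.1449]
Step 27: x=[6.2529] v=[-1.1242]
Step 28: x=[6.1431] v=[-1.0982]
Step 29: x=[6.0364] v=[-1.0669]
Step 30: x=[5.9334] v=[-1.0305]
Step 31: x=[5.8345] v=[-0.9892]
Step 32: x=[5.7402] v=[-0.9432]
Step 33: x=[5.6509] v=[-0.8927]
Step 34: x=[5.5671] v=[-0.8380]
Step 35: x=[5.4892] v=[-0.7793]
Step 36: x=[5.4175] v=[-0.7169]
Step 37: x=[5.3524] v=[-0.6511]
Step 38: x=[5.2942] v=[-0.5822]
Step 39: x=[5.2432] v=[-0.5105]
Step 40: x=[5.1996] v=[-0.4364]
Step 41: x=[5.1636] v=[-0.3602]
Step 42: x=[5.1354] v=[-0.2823]
Step 43: x=[5.1151] v=[-0.2030]
Step 44: x=[5.1028] v=[-0.1228]
Step 45: x=[5.0986] v=[-0.0420]
Step 46: x=[5.1025] v=[0.0390]
First v>=0 after going negative at step 46, time=4.6000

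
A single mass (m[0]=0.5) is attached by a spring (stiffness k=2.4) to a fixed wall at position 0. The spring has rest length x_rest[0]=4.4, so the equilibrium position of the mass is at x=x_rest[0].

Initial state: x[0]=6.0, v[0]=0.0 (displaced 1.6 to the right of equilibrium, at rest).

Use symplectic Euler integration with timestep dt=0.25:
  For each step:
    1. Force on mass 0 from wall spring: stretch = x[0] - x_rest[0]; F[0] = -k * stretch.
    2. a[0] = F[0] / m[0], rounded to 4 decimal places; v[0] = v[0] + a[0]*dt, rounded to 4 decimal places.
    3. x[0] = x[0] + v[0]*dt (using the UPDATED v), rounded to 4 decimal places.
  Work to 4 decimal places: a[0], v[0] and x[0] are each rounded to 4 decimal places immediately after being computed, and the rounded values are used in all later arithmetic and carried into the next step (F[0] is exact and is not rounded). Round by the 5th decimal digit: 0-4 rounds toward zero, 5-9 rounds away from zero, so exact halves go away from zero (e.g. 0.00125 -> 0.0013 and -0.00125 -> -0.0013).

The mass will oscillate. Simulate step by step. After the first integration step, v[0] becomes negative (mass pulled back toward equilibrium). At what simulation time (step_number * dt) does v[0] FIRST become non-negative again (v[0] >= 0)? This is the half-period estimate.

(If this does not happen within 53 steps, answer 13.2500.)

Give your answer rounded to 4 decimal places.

Answer: 1.5000

Derivation:
Step 0: x=[6.0000] v=[0.0000]
Step 1: x=[5.5200] v=[-1.9200]
Step 2: x=[4.7040] v=[-3.2640]
Step 3: x=[3.7968] v=[-3.6288]
Step 4: x=[3.0706] v=[-2.9050]
Step 5: x=[2.7432] v=[-1.3097]
Step 6: x=[2.9128] v=[0.6785]
First v>=0 after going negative at step 6, time=1.5000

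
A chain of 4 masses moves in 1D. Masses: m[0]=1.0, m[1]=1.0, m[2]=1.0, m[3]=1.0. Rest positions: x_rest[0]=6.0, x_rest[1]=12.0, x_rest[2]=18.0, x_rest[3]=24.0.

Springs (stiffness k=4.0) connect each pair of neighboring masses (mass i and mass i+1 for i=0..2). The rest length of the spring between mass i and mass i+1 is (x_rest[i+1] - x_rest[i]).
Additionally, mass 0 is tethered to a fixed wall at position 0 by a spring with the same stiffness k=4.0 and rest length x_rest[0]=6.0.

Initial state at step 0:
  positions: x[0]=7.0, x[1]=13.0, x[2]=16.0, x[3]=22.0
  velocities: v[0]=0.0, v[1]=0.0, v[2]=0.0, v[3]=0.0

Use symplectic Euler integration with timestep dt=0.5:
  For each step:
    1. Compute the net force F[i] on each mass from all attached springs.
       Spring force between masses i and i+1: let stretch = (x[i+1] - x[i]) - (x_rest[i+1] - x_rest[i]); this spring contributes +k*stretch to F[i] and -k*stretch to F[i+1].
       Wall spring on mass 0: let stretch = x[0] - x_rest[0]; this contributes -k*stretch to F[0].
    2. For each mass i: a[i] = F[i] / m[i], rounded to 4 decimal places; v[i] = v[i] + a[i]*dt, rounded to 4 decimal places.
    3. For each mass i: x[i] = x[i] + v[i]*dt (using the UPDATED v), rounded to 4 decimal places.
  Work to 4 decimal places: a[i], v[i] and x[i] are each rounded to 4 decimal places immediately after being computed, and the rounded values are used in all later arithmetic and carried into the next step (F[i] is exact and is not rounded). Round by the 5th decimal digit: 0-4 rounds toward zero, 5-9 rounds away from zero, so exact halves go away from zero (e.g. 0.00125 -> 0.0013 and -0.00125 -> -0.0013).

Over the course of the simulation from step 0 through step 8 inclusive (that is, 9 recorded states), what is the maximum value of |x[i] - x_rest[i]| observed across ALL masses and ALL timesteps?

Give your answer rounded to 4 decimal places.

Answer: 3.0000

Derivation:
Step 0: x=[7.0000 13.0000 16.0000 22.0000] v=[0.0000 0.0000 0.0000 0.0000]
Step 1: x=[6.0000 10.0000 19.0000 22.0000] v=[-2.0000 -6.0000 6.0000 0.0000]
Step 2: x=[3.0000 12.0000 16.0000 25.0000] v=[-6.0000 4.0000 -6.0000 6.0000]
Step 3: x=[6.0000 9.0000 18.0000 25.0000] v=[6.0000 -6.0000 4.0000 0.0000]
Step 4: x=[6.0000 12.0000 18.0000 24.0000] v=[0.0000 6.0000 0.0000 -2.0000]
Step 5: x=[6.0000 15.0000 18.0000 23.0000] v=[0.0000 6.0000 0.0000 -2.0000]
Step 6: x=[9.0000 12.0000 20.0000 23.0000] v=[6.0000 -6.0000 4.0000 0.0000]
Step 7: x=[6.0000 14.0000 17.0000 26.0000] v=[-6.0000 4.0000 -6.0000 6.0000]
Step 8: x=[5.0000 11.0000 20.0000 26.0000] v=[-2.0000 -6.0000 6.0000 0.0000]
Max displacement = 3.0000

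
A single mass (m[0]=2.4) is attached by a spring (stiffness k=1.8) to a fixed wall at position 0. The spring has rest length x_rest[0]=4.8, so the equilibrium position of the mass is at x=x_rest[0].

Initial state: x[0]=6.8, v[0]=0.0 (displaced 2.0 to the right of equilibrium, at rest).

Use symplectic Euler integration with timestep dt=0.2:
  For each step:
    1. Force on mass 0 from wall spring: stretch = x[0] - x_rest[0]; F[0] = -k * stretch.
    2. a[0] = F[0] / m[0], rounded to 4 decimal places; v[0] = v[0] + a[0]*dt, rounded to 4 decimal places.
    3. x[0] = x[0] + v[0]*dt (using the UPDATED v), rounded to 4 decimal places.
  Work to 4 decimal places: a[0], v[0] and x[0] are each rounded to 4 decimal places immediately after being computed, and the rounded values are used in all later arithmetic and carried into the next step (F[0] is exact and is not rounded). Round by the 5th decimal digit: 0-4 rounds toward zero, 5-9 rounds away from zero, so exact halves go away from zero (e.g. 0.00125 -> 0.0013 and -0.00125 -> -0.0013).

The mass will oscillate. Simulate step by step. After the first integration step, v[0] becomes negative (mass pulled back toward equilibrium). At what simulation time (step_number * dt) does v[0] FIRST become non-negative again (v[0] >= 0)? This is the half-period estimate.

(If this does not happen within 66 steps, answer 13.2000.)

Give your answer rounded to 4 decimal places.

Answer: 3.8000

Derivation:
Step 0: x=[6.8000] v=[0.0000]
Step 1: x=[6.7400] v=[-0.3000]
Step 2: x=[6.6218] v=[-0.5910]
Step 3: x=[6.4489] v=[-0.8643]
Step 4: x=[6.2266] v=[-1.1116]
Step 5: x=[5.9615] v=[-1.3256]
Step 6: x=[5.6615] v=[-1.4998]
Step 7: x=[5.3357] v=[-1.6290]
Step 8: x=[4.9938] v=[-1.7094]
Step 9: x=[4.6461] v=[-1.7385]
Step 10: x=[4.3030] v=[-1.7154]
Step 11: x=[3.9748] v=[-1.6408]
Step 12: x=[3.6714] v=[-1.5170]
Step 13: x=[3.4019] v=[-1.3477]
Step 14: x=[3.1743] v=[-1.1380]
Step 15: x=[2.9955] v=[-0.8941]
Step 16: x=[2.8708] v=[-0.6234]
Step 17: x=[2.8040] v=[-0.3340]
Step 18: x=[2.7971] v=[-0.0346]
Step 19: x=[2.8503] v=[0.2658]
First v>=0 after going negative at step 19, time=3.8000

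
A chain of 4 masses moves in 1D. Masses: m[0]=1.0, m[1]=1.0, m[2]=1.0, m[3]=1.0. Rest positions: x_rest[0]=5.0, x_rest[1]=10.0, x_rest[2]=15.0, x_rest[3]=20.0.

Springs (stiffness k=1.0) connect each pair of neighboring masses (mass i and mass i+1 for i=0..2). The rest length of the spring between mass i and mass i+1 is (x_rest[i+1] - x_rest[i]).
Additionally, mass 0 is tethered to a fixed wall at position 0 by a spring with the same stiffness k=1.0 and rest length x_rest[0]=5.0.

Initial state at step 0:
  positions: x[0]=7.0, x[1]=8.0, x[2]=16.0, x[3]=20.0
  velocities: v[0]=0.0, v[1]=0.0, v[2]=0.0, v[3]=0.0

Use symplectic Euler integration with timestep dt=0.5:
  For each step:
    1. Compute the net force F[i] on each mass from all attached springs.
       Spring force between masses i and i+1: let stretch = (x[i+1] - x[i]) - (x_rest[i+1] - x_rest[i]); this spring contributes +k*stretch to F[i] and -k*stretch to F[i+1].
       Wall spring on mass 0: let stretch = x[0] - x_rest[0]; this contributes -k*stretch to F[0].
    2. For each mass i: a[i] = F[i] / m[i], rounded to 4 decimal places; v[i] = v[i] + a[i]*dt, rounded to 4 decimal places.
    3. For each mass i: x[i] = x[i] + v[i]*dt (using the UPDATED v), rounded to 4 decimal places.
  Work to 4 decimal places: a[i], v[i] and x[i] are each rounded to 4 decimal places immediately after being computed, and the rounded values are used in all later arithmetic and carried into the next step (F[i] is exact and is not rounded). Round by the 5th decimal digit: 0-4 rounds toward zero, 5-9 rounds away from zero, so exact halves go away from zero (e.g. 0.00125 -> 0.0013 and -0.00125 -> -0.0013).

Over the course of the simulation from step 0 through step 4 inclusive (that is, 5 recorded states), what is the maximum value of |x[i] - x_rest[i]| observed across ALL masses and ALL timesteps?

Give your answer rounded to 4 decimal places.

Step 0: x=[7.0000 8.0000 16.0000 20.0000] v=[0.0000 0.0000 0.0000 0.0000]
Step 1: x=[5.5000 9.7500 15.0000 20.2500] v=[-3.0000 3.5000 -2.0000 0.5000]
Step 2: x=[3.6875 11.7500 14.0000 20.4375] v=[-3.6250 4.0000 -2.0000 0.3750]
Step 3: x=[2.9688 12.2969 14.0469 20.2656] v=[-1.4375 1.0938 0.0938 -0.3438]
Step 4: x=[3.8399 10.9493 15.2110 19.7890] v=[1.7422 -2.6953 2.3282 -0.9532]
Max displacement = 2.2969

Answer: 2.2969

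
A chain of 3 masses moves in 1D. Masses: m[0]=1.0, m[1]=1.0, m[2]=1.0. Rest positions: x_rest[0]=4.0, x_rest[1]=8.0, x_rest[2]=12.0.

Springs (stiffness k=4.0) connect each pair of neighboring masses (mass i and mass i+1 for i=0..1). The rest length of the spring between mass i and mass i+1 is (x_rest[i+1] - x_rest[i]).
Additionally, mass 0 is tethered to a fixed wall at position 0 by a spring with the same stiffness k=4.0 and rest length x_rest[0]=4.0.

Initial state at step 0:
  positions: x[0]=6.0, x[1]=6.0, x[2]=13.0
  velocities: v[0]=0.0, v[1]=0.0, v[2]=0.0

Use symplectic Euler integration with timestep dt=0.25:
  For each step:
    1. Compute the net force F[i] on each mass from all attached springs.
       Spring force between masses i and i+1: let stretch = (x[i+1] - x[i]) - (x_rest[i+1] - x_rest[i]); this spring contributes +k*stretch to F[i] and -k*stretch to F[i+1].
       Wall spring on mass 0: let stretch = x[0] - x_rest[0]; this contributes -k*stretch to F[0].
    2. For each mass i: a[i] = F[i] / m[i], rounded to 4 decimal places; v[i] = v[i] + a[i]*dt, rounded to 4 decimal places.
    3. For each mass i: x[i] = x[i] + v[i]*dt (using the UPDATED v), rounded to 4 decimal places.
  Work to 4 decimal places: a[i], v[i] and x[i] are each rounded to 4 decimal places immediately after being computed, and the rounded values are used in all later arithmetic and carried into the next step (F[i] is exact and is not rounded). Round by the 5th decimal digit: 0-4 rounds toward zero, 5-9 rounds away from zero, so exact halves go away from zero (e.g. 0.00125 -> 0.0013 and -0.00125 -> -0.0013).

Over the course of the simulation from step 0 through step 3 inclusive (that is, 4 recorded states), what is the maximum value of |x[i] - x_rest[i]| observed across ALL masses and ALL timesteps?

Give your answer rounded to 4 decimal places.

Answer: 2.4844

Derivation:
Step 0: x=[6.0000 6.0000 13.0000] v=[0.0000 0.0000 0.0000]
Step 1: x=[4.5000 7.7500 12.2500] v=[-6.0000 7.0000 -3.0000]
Step 2: x=[2.6875 9.8125 11.3750] v=[-7.2500 8.2500 -3.5000]
Step 3: x=[1.9844 10.4844 11.1094] v=[-2.8125 2.6875 -1.0625]
Max displacement = 2.4844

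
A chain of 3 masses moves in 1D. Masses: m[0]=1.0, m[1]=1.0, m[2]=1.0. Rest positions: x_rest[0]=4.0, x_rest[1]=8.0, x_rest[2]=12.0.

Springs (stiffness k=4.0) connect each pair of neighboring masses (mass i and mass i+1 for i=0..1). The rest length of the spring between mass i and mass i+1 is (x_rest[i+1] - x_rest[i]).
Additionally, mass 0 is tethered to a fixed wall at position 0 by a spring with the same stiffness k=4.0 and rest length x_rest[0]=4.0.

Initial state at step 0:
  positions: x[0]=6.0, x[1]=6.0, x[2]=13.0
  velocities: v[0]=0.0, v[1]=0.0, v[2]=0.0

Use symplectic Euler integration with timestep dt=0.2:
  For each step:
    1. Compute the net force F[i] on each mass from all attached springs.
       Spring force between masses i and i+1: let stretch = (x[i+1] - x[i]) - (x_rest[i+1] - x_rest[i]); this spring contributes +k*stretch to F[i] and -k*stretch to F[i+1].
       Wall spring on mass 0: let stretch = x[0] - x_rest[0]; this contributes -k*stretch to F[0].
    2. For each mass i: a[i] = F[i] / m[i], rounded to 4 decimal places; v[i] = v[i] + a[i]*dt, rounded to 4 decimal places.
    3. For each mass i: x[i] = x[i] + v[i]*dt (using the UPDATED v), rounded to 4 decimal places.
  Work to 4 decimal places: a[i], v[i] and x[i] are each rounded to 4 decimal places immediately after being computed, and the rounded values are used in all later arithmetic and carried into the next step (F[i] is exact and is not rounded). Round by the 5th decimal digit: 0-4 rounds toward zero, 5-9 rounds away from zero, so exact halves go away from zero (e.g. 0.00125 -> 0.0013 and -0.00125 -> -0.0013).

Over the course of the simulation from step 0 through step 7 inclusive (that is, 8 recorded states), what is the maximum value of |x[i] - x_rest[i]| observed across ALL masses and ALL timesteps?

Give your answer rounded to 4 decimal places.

Step 0: x=[6.0000 6.0000 13.0000] v=[0.0000 0.0000 0.0000]
Step 1: x=[5.0400 7.1200 12.5200] v=[-4.8000 5.6000 -2.4000]
Step 2: x=[3.6064 8.7712 11.8160] v=[-7.1680 8.2560 -3.5200]
Step 3: x=[2.4221 10.0832 11.2648] v=[-5.9213 6.5600 -2.7558]
Step 4: x=[2.0761 10.3585 11.1646] v=[-1.7301 1.3764 -0.5011]
Step 5: x=[2.7231 9.4376 11.5754] v=[3.2349 -4.6046 2.0540]
Step 6: x=[4.0087 7.7844 12.2842] v=[6.4280 -8.2660 3.5438]
Step 7: x=[5.2570 6.2471 12.9130] v=[6.2416 -7.6867 3.1440]
Max displacement = 2.3585

Answer: 2.3585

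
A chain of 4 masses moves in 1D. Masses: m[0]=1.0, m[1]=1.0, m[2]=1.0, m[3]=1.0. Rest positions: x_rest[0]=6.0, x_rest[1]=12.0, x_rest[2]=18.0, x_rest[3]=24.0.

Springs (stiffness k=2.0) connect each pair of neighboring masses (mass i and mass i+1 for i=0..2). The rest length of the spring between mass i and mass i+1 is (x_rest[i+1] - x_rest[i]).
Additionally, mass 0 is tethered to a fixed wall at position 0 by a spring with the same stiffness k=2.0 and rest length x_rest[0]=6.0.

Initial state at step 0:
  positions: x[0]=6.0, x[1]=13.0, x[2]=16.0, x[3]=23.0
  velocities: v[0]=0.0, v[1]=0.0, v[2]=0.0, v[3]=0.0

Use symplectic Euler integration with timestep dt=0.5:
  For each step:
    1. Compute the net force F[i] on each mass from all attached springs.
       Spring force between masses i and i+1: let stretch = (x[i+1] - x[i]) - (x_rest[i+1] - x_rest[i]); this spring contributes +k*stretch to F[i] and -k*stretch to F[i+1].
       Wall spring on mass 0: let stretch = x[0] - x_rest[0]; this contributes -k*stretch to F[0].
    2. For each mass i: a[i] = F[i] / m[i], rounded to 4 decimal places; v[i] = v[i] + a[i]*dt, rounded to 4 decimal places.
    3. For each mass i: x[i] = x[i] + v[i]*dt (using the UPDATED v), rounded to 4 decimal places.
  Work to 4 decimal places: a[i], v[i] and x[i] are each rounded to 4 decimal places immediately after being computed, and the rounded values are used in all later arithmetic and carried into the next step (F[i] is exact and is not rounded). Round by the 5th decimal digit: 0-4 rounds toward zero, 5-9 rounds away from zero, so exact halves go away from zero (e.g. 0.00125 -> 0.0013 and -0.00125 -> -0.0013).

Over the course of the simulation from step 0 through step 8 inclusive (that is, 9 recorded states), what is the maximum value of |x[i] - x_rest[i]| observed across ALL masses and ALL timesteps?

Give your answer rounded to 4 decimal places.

Answer: 2.4922

Derivation:
Step 0: x=[6.0000 13.0000 16.0000 23.0000] v=[0.0000 0.0000 0.0000 0.0000]
Step 1: x=[6.5000 11.0000 18.0000 22.5000] v=[1.0000 -4.0000 4.0000 -1.0000]
Step 2: x=[6.0000 10.2500 18.7500 22.7500] v=[-1.0000 -1.5000 1.5000 0.5000]
Step 3: x=[4.6250 11.6250 17.2500 24.0000] v=[-2.7500 2.7500 -3.0000 2.5000]
Step 4: x=[4.4375 12.3125 16.3125 24.8750] v=[-0.3750 1.3750 -1.8750 1.7500]
Step 5: x=[5.9688 11.0625 17.6563 24.4688] v=[3.0625 -2.5000 2.6875 -0.8125]
Step 6: x=[7.0625 10.5626 19.1094 23.6563] v=[2.1874 -0.9999 2.9062 -1.6250]
Step 7: x=[6.3750 12.5860 18.5626 23.5704] v=[-1.3750 4.0468 -1.0937 -0.1719]
Step 8: x=[5.6055 14.4922 17.5314 23.9806] v=[-1.5390 3.8124 -2.0625 0.8203]
Max displacement = 2.4922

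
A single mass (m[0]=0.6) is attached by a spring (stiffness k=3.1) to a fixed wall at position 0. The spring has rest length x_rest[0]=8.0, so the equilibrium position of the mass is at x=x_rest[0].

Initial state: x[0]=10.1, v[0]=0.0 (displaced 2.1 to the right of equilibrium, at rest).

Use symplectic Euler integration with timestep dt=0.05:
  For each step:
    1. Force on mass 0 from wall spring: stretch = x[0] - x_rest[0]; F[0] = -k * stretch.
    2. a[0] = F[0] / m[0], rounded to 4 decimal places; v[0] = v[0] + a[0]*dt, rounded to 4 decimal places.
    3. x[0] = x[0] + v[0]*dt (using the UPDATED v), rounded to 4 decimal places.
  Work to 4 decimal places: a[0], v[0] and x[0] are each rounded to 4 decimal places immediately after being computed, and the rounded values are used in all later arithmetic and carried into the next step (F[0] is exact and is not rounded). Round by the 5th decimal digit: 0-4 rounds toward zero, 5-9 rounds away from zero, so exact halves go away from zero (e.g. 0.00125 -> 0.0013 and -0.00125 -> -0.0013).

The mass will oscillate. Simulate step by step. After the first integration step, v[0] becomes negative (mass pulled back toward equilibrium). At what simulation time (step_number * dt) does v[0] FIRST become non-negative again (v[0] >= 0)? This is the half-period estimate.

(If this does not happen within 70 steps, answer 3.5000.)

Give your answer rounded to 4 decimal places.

Answer: 1.4000

Derivation:
Step 0: x=[10.1000] v=[0.0000]
Step 1: x=[10.0729] v=[-0.5425]
Step 2: x=[10.0190] v=[-1.0780]
Step 3: x=[9.9390] v=[-1.5996]
Step 4: x=[9.8340] v=[-2.1005]
Step 5: x=[9.7053] v=[-2.5743]
Step 6: x=[9.5546] v=[-3.0148]
Step 7: x=[9.3838] v=[-3.4164]
Step 8: x=[9.1951] v=[-3.7739]
Step 9: x=[8.9910] v=[-4.0826]
Step 10: x=[8.7741] v=[-4.3386]
Step 11: x=[8.5472] v=[-4.5386]
Step 12: x=[8.3132] v=[-4.6800]
Step 13: x=[8.0752] v=[-4.7609]
Step 14: x=[7.8362] v=[-4.7803]
Step 15: x=[7.5993] v=[-4.7380]
Step 16: x=[7.3676] v=[-4.6345]
Step 17: x=[7.1440] v=[-4.4711]
Step 18: x=[6.9315] v=[-4.2500]
Step 19: x=[6.7328] v=[-3.9740]
Step 20: x=[6.5505] v=[-3.6466]
Step 21: x=[6.3869] v=[-3.2721]
Step 22: x=[6.2441] v=[-2.8554]
Step 23: x=[6.1240] v=[-2.4018]
Step 24: x=[6.0281] v=[-1.9172]
Step 25: x=[5.9577] v=[-1.4078]
Step 26: x=[5.9137] v=[-0.8802]
Step 27: x=[5.8966] v=[-0.3412]
Step 28: x=[5.9067] v=[0.2022]
First v>=0 after going negative at step 28, time=1.4000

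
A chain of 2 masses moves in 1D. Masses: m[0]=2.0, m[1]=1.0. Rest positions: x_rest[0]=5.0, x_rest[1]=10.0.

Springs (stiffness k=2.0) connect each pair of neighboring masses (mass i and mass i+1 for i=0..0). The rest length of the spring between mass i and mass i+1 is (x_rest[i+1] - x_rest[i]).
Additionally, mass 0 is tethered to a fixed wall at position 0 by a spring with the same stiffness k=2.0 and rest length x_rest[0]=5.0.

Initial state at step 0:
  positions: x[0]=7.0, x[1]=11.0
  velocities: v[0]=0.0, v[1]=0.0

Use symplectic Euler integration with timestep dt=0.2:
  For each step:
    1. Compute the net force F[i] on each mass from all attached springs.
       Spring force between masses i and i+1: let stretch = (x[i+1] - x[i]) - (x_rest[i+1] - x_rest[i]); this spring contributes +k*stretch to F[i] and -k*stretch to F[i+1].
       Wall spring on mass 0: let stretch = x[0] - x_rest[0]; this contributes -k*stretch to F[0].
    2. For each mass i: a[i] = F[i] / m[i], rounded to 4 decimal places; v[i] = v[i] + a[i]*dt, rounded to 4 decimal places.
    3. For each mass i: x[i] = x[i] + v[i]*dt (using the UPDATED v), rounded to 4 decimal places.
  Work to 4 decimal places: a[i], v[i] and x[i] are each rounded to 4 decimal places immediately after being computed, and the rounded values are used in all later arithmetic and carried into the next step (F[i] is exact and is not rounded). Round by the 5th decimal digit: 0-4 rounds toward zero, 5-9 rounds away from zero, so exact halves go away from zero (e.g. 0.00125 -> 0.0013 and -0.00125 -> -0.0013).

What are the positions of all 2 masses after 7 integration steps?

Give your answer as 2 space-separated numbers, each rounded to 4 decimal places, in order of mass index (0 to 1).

Answer: 4.9385 11.6582

Derivation:
Step 0: x=[7.0000 11.0000] v=[0.0000 0.0000]
Step 1: x=[6.8800 11.0800] v=[-0.6000 0.4000]
Step 2: x=[6.6528 11.2240] v=[-1.1360 0.7200]
Step 3: x=[6.3423 11.4023] v=[-1.5523 0.8915]
Step 4: x=[5.9805 11.5758] v=[-1.8088 0.8675]
Step 5: x=[5.6033 11.7017] v=[-1.8858 0.6294]
Step 6: x=[5.2459 11.7397] v=[-1.7868 0.1900]
Step 7: x=[4.9385 11.6582] v=[-1.5372 -0.4075]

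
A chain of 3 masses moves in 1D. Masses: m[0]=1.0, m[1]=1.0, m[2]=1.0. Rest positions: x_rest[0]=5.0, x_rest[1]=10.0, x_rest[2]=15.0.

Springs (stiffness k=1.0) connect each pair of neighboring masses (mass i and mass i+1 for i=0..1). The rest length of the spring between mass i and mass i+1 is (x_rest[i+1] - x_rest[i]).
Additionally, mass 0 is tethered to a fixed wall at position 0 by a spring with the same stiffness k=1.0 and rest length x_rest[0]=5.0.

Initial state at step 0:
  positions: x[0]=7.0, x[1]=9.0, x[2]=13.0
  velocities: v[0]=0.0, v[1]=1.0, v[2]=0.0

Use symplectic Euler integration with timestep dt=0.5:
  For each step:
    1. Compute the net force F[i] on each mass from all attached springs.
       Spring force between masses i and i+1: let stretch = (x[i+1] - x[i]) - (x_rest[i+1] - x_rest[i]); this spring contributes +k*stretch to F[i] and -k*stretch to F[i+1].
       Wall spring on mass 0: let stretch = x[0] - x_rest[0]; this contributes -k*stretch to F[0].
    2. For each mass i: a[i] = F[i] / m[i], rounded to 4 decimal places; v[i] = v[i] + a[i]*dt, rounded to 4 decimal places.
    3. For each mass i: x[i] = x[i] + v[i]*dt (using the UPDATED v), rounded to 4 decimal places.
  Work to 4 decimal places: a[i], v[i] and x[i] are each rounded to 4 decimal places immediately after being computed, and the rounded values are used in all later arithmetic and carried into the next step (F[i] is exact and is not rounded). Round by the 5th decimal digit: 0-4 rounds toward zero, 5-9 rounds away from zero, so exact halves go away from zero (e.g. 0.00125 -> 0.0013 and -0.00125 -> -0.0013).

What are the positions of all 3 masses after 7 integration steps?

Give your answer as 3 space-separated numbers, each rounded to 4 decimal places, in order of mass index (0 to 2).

Step 0: x=[7.0000 9.0000 13.0000] v=[0.0000 1.0000 0.0000]
Step 1: x=[5.7500 10.0000 13.2500] v=[-2.5000 2.0000 0.5000]
Step 2: x=[4.1250 10.7500 13.9375] v=[-3.2500 1.5000 1.3750]
Step 3: x=[3.1250 10.6406 15.0782] v=[-2.0000 -0.2188 2.2813]
Step 4: x=[3.2227 9.7617 16.3595] v=[0.1953 -1.7578 2.5625]
Step 5: x=[4.1495 8.8975 17.2413] v=[1.8535 -1.7284 1.7636]
Step 6: x=[5.2259 8.9323 17.2872] v=[2.1528 0.0695 0.0917]
Step 7: x=[5.9225 10.1292 16.4943] v=[1.3931 2.3938 -1.5858]

Answer: 5.9225 10.1292 16.4943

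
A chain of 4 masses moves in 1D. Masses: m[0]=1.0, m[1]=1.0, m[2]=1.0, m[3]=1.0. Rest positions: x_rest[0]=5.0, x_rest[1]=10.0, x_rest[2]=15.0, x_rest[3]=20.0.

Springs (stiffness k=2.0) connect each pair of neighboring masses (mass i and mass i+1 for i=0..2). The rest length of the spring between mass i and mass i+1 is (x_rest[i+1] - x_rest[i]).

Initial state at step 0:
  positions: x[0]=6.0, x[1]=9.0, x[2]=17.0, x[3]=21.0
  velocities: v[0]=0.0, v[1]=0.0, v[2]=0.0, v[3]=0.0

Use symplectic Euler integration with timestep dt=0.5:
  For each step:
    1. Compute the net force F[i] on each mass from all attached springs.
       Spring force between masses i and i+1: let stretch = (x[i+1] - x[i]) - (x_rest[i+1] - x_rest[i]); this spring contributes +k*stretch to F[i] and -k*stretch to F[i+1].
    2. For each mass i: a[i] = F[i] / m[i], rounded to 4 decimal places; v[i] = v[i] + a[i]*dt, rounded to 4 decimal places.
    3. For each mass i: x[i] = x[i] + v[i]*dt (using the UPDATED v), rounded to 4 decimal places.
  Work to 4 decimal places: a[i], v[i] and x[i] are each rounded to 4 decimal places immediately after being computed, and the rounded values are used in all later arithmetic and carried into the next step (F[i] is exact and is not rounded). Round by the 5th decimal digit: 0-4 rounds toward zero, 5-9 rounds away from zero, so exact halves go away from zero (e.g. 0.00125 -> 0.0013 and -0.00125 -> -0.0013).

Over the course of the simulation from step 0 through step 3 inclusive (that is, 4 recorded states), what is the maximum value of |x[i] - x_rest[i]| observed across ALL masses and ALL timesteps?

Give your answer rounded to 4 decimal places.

Answer: 2.5000

Derivation:
Step 0: x=[6.0000 9.0000 17.0000 21.0000] v=[0.0000 0.0000 0.0000 0.0000]
Step 1: x=[5.0000 11.5000 15.0000 21.5000] v=[-2.0000 5.0000 -4.0000 1.0000]
Step 2: x=[4.7500 12.5000 14.5000 21.2500] v=[-0.5000 2.0000 -1.0000 -0.5000]
Step 3: x=[5.8750 10.6250 16.3750 20.1250] v=[2.2500 -3.7500 3.7500 -2.2500]
Max displacement = 2.5000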